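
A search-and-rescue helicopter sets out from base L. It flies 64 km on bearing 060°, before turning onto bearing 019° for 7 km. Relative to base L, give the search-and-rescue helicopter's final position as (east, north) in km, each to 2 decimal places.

Leg 1 (060°, 64 km): east 64 sin 60° = 55.43, north 64 cos 60° = 32.00
Leg 2 (019°, 7 km): east 7 sin 19° = 2.28, north 7 cos 19° = 6.62
Summing: 57.70 km east, 38.62 km north → (57.70, 38.62).

(57.70, 38.62)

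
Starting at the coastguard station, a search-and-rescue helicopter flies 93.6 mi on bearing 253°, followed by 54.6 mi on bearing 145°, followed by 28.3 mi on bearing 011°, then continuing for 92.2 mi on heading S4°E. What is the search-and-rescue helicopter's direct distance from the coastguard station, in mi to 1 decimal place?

Leg 1 (253°, 93.6 mi): east 93.6 sin 253° = -89.51, north 93.6 cos 253° = -27.37
Leg 2 (145°, 54.6 mi): east 54.6 sin 145° = 31.32, north 54.6 cos 145° = -44.73
Leg 3 (011°, 28.3 mi): east 28.3 sin 11° = 5.40, north 28.3 cos 11° = 27.78
Leg 4 (S4°E, 92.2 mi): east 92.2 sin 176° = 6.43, north 92.2 cos 176° = -91.98
Net: -46.36 east, -136.29 north. Distance = √((-46.36)² + (-136.29)²) = 143.957 mi.

144.0 mi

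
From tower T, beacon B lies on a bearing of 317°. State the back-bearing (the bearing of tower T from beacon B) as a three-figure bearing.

Back-bearing = 317° − 180° = 137°.

137°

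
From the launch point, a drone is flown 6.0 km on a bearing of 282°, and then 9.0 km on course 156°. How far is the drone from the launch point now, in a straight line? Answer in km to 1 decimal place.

7.3 km

Leg 1 (282°, 6.0 km): east 6.0 sin 282° = -5.87, north 6.0 cos 282° = 1.25
Leg 2 (156°, 9.0 km): east 9.0 sin 156° = 3.66, north 9.0 cos 156° = -8.22
Net: -2.21 east, -6.97 north. Distance = √((-2.21)² + (-6.97)²) = 7.316 km.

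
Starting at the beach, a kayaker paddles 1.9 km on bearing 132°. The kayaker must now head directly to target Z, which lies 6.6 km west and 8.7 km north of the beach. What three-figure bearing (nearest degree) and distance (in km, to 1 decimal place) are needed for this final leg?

Leg 1 (132°, 1.9 km): east 1.9 sin 132° = 1.41, north 1.9 cos 132° = -1.27
Current position: (1.41, -1.27). Target: (-6.6, 8.7). Remaining: Δeast = -8.01, Δnorth = 9.97.
Bearing = atan2(-8.01, 9.97) mod 360° = 321.22°; distance = √((-8.01)² + (9.97)²) = 12.791 km.

321°, 12.8 km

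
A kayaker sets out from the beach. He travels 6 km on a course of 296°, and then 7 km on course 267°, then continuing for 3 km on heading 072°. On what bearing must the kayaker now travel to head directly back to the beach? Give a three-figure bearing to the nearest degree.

109°

Leg 1 (296°, 6 km): east 6 sin 296° = -5.39, north 6 cos 296° = 2.63
Leg 2 (267°, 7 km): east 7 sin 267° = -6.99, north 7 cos 267° = -0.37
Leg 3 (072°, 3 km): east 3 sin 72° = 2.85, north 3 cos 72° = 0.93
Net displacement: -9.53 east, 3.19 north. Direction back to start is (9.53, -3.19): bearing = atan2(9.53, -3.19) mod 360° = 108.51° ≈ 109°.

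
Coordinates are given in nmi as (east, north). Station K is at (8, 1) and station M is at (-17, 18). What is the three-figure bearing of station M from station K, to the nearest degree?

Δeast = -17 − 8 = -25.00; Δnorth = 18 − 1 = 17.00.
Bearing = atan2(Δeast, Δnorth) mod 360° = 304.22° ≈ 304°.

304°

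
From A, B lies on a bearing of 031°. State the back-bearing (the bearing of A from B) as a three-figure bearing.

Back-bearing = 031° + 180° = 211°.

211°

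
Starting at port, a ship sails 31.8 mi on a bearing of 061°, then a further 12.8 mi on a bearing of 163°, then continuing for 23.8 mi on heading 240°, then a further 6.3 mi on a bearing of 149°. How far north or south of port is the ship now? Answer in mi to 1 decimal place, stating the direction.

Leg 1 (061°, 31.8 mi): east 31.8 sin 61° = 27.81, north 31.8 cos 61° = 15.42
Leg 2 (163°, 12.8 mi): east 12.8 sin 163° = 3.74, north 12.8 cos 163° = -12.24
Leg 3 (240°, 23.8 mi): east 23.8 sin 240° = -20.61, north 23.8 cos 240° = -11.90
Leg 4 (149°, 6.3 mi): east 6.3 sin 149° = 3.24, north 6.3 cos 149° = -5.40
Net north component: -14.12 mi.

14.1 mi south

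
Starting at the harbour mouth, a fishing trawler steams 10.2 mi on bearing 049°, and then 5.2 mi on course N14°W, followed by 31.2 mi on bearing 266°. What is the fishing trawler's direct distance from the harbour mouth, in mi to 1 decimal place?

Leg 1 (049°, 10.2 mi): east 10.2 sin 49° = 7.70, north 10.2 cos 49° = 6.69
Leg 2 (N14°W, 5.2 mi): east 5.2 sin 346° = -1.26, north 5.2 cos 346° = 5.05
Leg 3 (266°, 31.2 mi): east 31.2 sin 266° = -31.12, north 31.2 cos 266° = -2.18
Net: -24.68 east, 9.56 north. Distance = √((-24.68)² + (9.56)²) = 26.471 mi.

26.5 mi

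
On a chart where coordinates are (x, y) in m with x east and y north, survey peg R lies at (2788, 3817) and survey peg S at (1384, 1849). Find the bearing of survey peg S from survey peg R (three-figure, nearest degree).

Δeast = 1384 − 2788 = -1404.00; Δnorth = 1849 − 3817 = -1968.00.
Bearing = atan2(Δeast, Δnorth) mod 360° = 215.50° ≈ 216°.

216°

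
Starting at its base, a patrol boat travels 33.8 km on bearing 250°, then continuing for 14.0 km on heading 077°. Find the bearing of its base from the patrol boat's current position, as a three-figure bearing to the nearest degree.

065°

Leg 1 (250°, 33.8 km): east 33.8 sin 250° = -31.76, north 33.8 cos 250° = -11.56
Leg 2 (077°, 14.0 km): east 14.0 sin 77° = 13.64, north 14.0 cos 77° = 3.15
Net displacement: -18.12 east, -8.41 north. Direction back to start is (18.12, 8.41): bearing = atan2(18.12, 8.41) mod 360° = 65.10° ≈ 065°.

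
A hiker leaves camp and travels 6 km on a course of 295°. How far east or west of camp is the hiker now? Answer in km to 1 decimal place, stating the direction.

Leg 1 (295°, 6 km): east 6 sin 295° = -5.44, north 6 cos 295° = 2.54
Net east component: -5.44 km.

5.4 km west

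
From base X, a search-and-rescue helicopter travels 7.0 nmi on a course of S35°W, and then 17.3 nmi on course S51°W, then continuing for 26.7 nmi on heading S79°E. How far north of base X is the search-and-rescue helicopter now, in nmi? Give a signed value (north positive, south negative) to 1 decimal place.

Leg 1 (S35°W, 7.0 nmi): east 7.0 sin 215° = -4.02, north 7.0 cos 215° = -5.73
Leg 2 (S51°W, 17.3 nmi): east 17.3 sin 231° = -13.44, north 17.3 cos 231° = -10.89
Leg 3 (S79°E, 26.7 nmi): east 26.7 sin 101° = 26.21, north 26.7 cos 101° = -5.09
Net north component: -21.72 nmi.

-21.7 nmi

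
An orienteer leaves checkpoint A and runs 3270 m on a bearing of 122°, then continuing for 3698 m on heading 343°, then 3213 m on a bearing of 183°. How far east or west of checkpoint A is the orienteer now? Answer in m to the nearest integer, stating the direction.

Leg 1 (122°, 3270 m): east 3270 sin 122° = 2773.12, north 3270 cos 122° = -1732.84
Leg 2 (343°, 3698 m): east 3698 sin 343° = -1081.19, north 3698 cos 343° = 3536.41
Leg 3 (183°, 3213 m): east 3213 sin 183° = -168.16, north 3213 cos 183° = -3208.60
Net east component: 1523.77 m.

1524 m east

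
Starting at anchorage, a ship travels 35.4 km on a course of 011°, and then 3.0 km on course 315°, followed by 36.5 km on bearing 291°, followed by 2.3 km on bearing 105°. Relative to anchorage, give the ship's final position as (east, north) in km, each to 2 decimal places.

Leg 1 (011°, 35.4 km): east 35.4 sin 11° = 6.75, north 35.4 cos 11° = 34.75
Leg 2 (315°, 3.0 km): east 3.0 sin 315° = -2.12, north 3.0 cos 315° = 2.12
Leg 3 (291°, 36.5 km): east 36.5 sin 291° = -34.08, north 36.5 cos 291° = 13.08
Leg 4 (105°, 2.3 km): east 2.3 sin 105° = 2.22, north 2.3 cos 105° = -0.60
Summing: -27.22 km east, 49.36 km north → (-27.22, 49.36).

(-27.22, 49.36)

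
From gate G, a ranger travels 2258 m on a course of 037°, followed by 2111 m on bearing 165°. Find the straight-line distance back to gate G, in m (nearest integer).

1920 m

Leg 1 (037°, 2258 m): east 2258 sin 37° = 1358.90, north 2258 cos 37° = 1803.32
Leg 2 (165°, 2111 m): east 2111 sin 165° = 546.37, north 2111 cos 165° = -2039.07
Net: 1905.27 east, -235.75 north. Distance = √((1905.27)² + (-235.75)²) = 1919.795 m.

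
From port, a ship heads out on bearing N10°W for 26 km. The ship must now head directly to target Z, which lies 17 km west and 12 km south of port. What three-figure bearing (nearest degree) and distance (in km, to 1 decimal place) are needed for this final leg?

Leg 1 (N10°W, 26 km): east 26 sin 350° = -4.51, north 26 cos 350° = 25.61
Current position: (-4.51, 25.61). Target: (-17, -12). Remaining: Δeast = -12.49, Δnorth = -37.61.
Bearing = atan2(-12.49, -37.61) mod 360° = 198.37°; distance = √((-12.49)² + (-37.61)²) = 39.623 km.

198°, 39.6 km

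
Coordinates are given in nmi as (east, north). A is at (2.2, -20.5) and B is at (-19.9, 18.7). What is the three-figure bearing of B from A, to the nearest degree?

331°

Δeast = -19.9 − 2.2 = -22.10; Δnorth = 18.7 − -20.5 = 39.20.
Bearing = atan2(Δeast, Δnorth) mod 360° = 330.59° ≈ 331°.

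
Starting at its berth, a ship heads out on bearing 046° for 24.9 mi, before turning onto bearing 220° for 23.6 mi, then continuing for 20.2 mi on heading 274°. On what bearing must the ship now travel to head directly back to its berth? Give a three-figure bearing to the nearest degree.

092°

Leg 1 (046°, 24.9 mi): east 24.9 sin 46° = 17.91, north 24.9 cos 46° = 17.30
Leg 2 (220°, 23.6 mi): east 23.6 sin 220° = -15.17, north 23.6 cos 220° = -18.08
Leg 3 (274°, 20.2 mi): east 20.2 sin 274° = -20.15, north 20.2 cos 274° = 1.41
Net displacement: -17.41 east, 0.63 north. Direction back to start is (17.41, -0.63): bearing = atan2(17.41, -0.63) mod 360° = 92.06° ≈ 092°.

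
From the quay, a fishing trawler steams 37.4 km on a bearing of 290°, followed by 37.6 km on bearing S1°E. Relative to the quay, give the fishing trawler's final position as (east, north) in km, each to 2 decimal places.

(-34.49, -24.80)

Leg 1 (290°, 37.4 km): east 37.4 sin 290° = -35.14, north 37.4 cos 290° = 12.79
Leg 2 (S1°E, 37.6 km): east 37.6 sin 179° = 0.66, north 37.6 cos 179° = -37.59
Summing: -34.49 km east, -24.80 km north → (-34.49, -24.80).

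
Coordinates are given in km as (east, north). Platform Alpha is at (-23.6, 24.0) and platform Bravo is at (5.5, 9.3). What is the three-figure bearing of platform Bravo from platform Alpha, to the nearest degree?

Δeast = 5.5 − -23.6 = 29.10; Δnorth = 9.3 − 24.0 = -14.70.
Bearing = atan2(Δeast, Δnorth) mod 360° = 116.80° ≈ 117°.

117°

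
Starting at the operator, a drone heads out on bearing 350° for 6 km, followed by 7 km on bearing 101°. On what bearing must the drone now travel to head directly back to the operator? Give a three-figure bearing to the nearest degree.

232°

Leg 1 (350°, 6 km): east 6 sin 350° = -1.04, north 6 cos 350° = 5.91
Leg 2 (101°, 7 km): east 7 sin 101° = 6.87, north 7 cos 101° = -1.34
Net displacement: 5.83 east, 4.57 north. Direction back to start is (-5.83, -4.57): bearing = atan2(-5.83, -4.57) mod 360° = 231.89° ≈ 232°.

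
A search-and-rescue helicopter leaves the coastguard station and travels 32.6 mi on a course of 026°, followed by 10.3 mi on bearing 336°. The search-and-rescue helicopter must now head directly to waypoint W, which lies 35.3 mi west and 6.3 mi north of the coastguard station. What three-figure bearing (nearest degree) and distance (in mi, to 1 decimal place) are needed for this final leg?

234°, 55.8 mi

Leg 1 (026°, 32.6 mi): east 32.6 sin 26° = 14.29, north 32.6 cos 26° = 29.30
Leg 2 (336°, 10.3 mi): east 10.3 sin 336° = -4.19, north 10.3 cos 336° = 9.41
Current position: (10.10, 38.71). Target: (-35.3, 6.3). Remaining: Δeast = -45.40, Δnorth = -32.41.
Bearing = atan2(-45.40, -32.41) mod 360° = 234.48°; distance = √((-45.40)² + (-32.41)²) = 55.783 mi.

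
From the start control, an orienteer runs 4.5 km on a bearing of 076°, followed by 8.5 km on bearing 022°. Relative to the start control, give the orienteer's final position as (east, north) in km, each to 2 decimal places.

(7.55, 8.97)

Leg 1 (076°, 4.5 km): east 4.5 sin 76° = 4.37, north 4.5 cos 76° = 1.09
Leg 2 (022°, 8.5 km): east 8.5 sin 22° = 3.18, north 8.5 cos 22° = 7.88
Summing: 7.55 km east, 8.97 km north → (7.55, 8.97).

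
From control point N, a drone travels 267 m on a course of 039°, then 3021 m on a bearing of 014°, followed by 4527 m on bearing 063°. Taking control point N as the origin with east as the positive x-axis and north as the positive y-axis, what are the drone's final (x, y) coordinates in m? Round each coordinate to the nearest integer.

Leg 1 (039°, 267 m): east 267 sin 39° = 168.03, north 267 cos 39° = 207.50
Leg 2 (014°, 3021 m): east 3021 sin 14° = 730.85, north 3021 cos 14° = 2931.26
Leg 3 (063°, 4527 m): east 4527 sin 63° = 4033.59, north 4527 cos 63° = 2055.21
Summing: 4932.46 m east, 5193.98 m north → (4932, 5194).

(4932, 5194)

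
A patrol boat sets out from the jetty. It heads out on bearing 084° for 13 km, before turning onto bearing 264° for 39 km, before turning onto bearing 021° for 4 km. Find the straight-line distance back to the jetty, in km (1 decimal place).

Leg 1 (084°, 13 km): east 13 sin 84° = 12.93, north 13 cos 84° = 1.36
Leg 2 (264°, 39 km): east 39 sin 264° = -38.79, north 39 cos 264° = -4.08
Leg 3 (021°, 4 km): east 4 sin 21° = 1.43, north 4 cos 21° = 3.73
Net: -24.42 east, 1.02 north. Distance = √((-24.42)² + (1.02)²) = 24.445 km.

24.4 km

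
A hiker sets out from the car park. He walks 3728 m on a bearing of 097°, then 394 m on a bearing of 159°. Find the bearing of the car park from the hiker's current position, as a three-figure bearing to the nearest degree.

282°

Leg 1 (097°, 3728 m): east 3728 sin 97° = 3700.21, north 3728 cos 97° = -454.33
Leg 2 (159°, 394 m): east 394 sin 159° = 141.20, north 394 cos 159° = -367.83
Net displacement: 3841.41 east, -822.16 north. Direction back to start is (-3841.41, 822.16): bearing = atan2(-3841.41, 822.16) mod 360° = 282.08° ≈ 282°.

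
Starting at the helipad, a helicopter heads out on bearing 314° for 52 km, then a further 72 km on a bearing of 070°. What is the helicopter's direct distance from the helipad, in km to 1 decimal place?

Leg 1 (314°, 52 km): east 52 sin 314° = -37.41, north 52 cos 314° = 36.12
Leg 2 (070°, 72 km): east 72 sin 70° = 67.66, north 72 cos 70° = 24.63
Net: 30.25 east, 60.75 north. Distance = √((30.25)² + (60.75)²) = 67.864 km.

67.9 km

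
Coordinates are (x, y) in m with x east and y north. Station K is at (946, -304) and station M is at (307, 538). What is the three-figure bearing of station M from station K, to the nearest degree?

Δeast = 307 − 946 = -639.00; Δnorth = 538 − -304 = 842.00.
Bearing = atan2(Δeast, Δnorth) mod 360° = 322.80° ≈ 323°.

323°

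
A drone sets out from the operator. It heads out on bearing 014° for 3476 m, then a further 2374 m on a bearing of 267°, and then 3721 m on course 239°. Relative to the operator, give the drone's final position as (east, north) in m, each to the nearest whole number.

(-4719, 1332)

Leg 1 (014°, 3476 m): east 3476 sin 14° = 840.92, north 3476 cos 14° = 3372.75
Leg 2 (267°, 2374 m): east 2374 sin 267° = -2370.75, north 2374 cos 267° = -124.25
Leg 3 (239°, 3721 m): east 3721 sin 239° = -3189.52, north 3721 cos 239° = -1916.46
Summing: -4719.35 m east, 1332.05 m north → (-4719, 1332).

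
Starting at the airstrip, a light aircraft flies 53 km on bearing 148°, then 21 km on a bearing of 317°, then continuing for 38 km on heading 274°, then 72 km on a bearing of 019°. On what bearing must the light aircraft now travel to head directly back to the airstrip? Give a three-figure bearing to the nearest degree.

179°

Leg 1 (148°, 53 km): east 53 sin 148° = 28.09, north 53 cos 148° = -44.95
Leg 2 (317°, 21 km): east 21 sin 317° = -14.32, north 21 cos 317° = 15.36
Leg 3 (274°, 38 km): east 38 sin 274° = -37.91, north 38 cos 274° = 2.65
Leg 4 (019°, 72 km): east 72 sin 19° = 23.44, north 72 cos 19° = 68.08
Net displacement: -0.70 east, 41.14 north. Direction back to start is (0.70, -41.14): bearing = atan2(0.70, -41.14) mod 360° = 179.02° ≈ 179°.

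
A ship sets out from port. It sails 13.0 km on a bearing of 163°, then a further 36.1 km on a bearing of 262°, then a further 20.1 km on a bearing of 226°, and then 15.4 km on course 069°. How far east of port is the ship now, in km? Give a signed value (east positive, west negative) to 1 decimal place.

-32.0 km

Leg 1 (163°, 13.0 km): east 13.0 sin 163° = 3.80, north 13.0 cos 163° = -12.43
Leg 2 (262°, 36.1 km): east 36.1 sin 262° = -35.75, north 36.1 cos 262° = -5.02
Leg 3 (226°, 20.1 km): east 20.1 sin 226° = -14.46, north 20.1 cos 226° = -13.96
Leg 4 (069°, 15.4 km): east 15.4 sin 69° = 14.38, north 15.4 cos 69° = 5.52
Net east component: -32.03 km.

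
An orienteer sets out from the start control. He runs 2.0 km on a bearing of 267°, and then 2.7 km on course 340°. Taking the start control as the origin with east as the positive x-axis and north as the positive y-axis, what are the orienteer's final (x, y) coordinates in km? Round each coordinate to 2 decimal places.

(-2.92, 2.43)

Leg 1 (267°, 2.0 km): east 2.0 sin 267° = -2.00, north 2.0 cos 267° = -0.10
Leg 2 (340°, 2.7 km): east 2.7 sin 340° = -0.92, north 2.7 cos 340° = 2.54
Summing: -2.92 km east, 2.43 km north → (-2.92, 2.43).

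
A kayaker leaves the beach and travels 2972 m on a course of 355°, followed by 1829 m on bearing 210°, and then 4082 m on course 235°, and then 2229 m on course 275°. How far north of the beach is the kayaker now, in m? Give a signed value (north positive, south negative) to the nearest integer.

Leg 1 (355°, 2972 m): east 2972 sin 355° = -259.03, north 2972 cos 355° = 2960.69
Leg 2 (210°, 1829 m): east 1829 sin 210° = -914.50, north 1829 cos 210° = -1583.96
Leg 3 (235°, 4082 m): east 4082 sin 235° = -3343.78, north 4082 cos 235° = -2341.34
Leg 4 (275°, 2229 m): east 2229 sin 275° = -2220.52, north 2229 cos 275° = 194.27
Net north component: -770.34 m.

-770 m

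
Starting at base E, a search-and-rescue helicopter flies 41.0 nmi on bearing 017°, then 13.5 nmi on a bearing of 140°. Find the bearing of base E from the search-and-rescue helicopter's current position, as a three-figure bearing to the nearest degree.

216°

Leg 1 (017°, 41.0 nmi): east 41.0 sin 17° = 11.99, north 41.0 cos 17° = 39.21
Leg 2 (140°, 13.5 nmi): east 13.5 sin 140° = 8.68, north 13.5 cos 140° = -10.34
Net displacement: 20.66 east, 28.87 north. Direction back to start is (-20.66, -28.87): bearing = atan2(-20.66, -28.87) mod 360° = 215.60° ≈ 216°.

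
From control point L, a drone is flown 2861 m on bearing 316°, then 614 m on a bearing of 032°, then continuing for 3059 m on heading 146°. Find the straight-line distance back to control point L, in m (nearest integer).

65 m

Leg 1 (316°, 2861 m): east 2861 sin 316° = -1987.42, north 2861 cos 316° = 2058.03
Leg 2 (032°, 614 m): east 614 sin 32° = 325.37, north 614 cos 32° = 520.70
Leg 3 (146°, 3059 m): east 3059 sin 146° = 1710.57, north 3059 cos 146° = -2536.03
Net: 48.52 east, 42.71 north. Distance = √((48.52)² + (42.71)²) = 64.641 m.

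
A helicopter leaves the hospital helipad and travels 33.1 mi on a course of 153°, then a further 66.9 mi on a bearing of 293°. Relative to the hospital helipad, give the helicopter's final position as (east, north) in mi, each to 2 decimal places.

(-46.55, -3.35)

Leg 1 (153°, 33.1 mi): east 33.1 sin 153° = 15.03, north 33.1 cos 153° = -29.49
Leg 2 (293°, 66.9 mi): east 66.9 sin 293° = -61.58, north 66.9 cos 293° = 26.14
Summing: -46.55 mi east, -3.35 mi north → (-46.55, -3.35).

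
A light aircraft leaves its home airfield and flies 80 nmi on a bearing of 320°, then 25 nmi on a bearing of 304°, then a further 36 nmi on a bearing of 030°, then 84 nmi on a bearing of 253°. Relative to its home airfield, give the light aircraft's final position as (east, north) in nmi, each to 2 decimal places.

(-134.48, 81.88)

Leg 1 (320°, 80 nmi): east 80 sin 320° = -51.42, north 80 cos 320° = 61.28
Leg 2 (304°, 25 nmi): east 25 sin 304° = -20.73, north 25 cos 304° = 13.98
Leg 3 (030°, 36 nmi): east 36 sin 30° = 18.00, north 36 cos 30° = 31.18
Leg 4 (253°, 84 nmi): east 84 sin 253° = -80.33, north 84 cos 253° = -24.56
Summing: -134.48 nmi east, 81.88 nmi north → (-134.48, 81.88).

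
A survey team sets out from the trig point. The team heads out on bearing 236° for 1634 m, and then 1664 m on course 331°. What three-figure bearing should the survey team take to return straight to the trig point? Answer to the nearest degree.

104°

Leg 1 (236°, 1634 m): east 1634 sin 236° = -1354.65, north 1634 cos 236° = -913.72
Leg 2 (331°, 1664 m): east 1664 sin 331° = -806.72, north 1664 cos 331° = 1455.37
Net displacement: -2161.37 east, 541.65 north. Direction back to start is (2161.37, -541.65): bearing = atan2(2161.37, -541.65) mod 360° = 104.07° ≈ 104°.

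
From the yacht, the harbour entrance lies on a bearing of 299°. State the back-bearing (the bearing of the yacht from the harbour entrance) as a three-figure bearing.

119°

Back-bearing = 299° − 180° = 119°.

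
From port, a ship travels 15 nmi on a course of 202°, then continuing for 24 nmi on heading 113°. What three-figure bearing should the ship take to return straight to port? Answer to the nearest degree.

Leg 1 (202°, 15 nmi): east 15 sin 202° = -5.62, north 15 cos 202° = -13.91
Leg 2 (113°, 24 nmi): east 24 sin 113° = 22.09, north 24 cos 113° = -9.38
Net displacement: 16.47 east, -23.29 north. Direction back to start is (-16.47, 23.29): bearing = atan2(-16.47, 23.29) mod 360° = 324.72° ≈ 325°.

325°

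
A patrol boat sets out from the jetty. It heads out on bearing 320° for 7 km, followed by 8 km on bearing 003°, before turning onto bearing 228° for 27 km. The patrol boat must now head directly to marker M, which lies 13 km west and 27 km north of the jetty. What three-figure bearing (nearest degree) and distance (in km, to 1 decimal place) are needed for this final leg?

019°, 33.6 km

Leg 1 (320°, 7 km): east 7 sin 320° = -4.50, north 7 cos 320° = 5.36
Leg 2 (003°, 8 km): east 8 sin 3° = 0.42, north 8 cos 3° = 7.99
Leg 3 (228°, 27 km): east 27 sin 228° = -20.06, north 27 cos 228° = -18.07
Current position: (-24.15, -4.72). Target: (-13, 27). Remaining: Δeast = 11.15, Δnorth = 31.72.
Bearing = atan2(11.15, 31.72) mod 360° = 19.36°; distance = √((11.15)² + (31.72)²) = 33.617 km.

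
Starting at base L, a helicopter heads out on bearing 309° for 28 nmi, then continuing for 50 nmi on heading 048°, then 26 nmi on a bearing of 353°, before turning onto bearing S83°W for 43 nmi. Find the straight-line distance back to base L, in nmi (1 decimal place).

Leg 1 (309°, 28 nmi): east 28 sin 309° = -21.76, north 28 cos 309° = 17.62
Leg 2 (048°, 50 nmi): east 50 sin 48° = 37.16, north 50 cos 48° = 33.46
Leg 3 (353°, 26 nmi): east 26 sin 353° = -3.17, north 26 cos 353° = 25.81
Leg 4 (S83°W, 43 nmi): east 43 sin 263° = -42.68, north 43 cos 263° = -5.24
Net: -30.45 east, 71.64 north. Distance = √((-30.45)² + (71.64)²) = 77.846 nmi.

77.8 nmi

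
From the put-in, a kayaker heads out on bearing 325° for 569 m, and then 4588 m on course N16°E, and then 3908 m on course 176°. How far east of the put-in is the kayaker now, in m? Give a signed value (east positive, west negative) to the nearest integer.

Leg 1 (325°, 569 m): east 569 sin 325° = -326.36, north 569 cos 325° = 466.10
Leg 2 (N16°E, 4588 m): east 4588 sin 16° = 1264.62, north 4588 cos 16° = 4410.27
Leg 3 (176°, 3908 m): east 3908 sin 176° = 272.61, north 3908 cos 176° = -3898.48
Net east component: 1210.87 m.

1211 m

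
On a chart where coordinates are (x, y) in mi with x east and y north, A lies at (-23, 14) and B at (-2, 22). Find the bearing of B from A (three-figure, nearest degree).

Δeast = -2 − -23 = 21.00; Δnorth = 22 − 14 = 8.00.
Bearing = atan2(Δeast, Δnorth) mod 360° = 69.15° ≈ 069°.

069°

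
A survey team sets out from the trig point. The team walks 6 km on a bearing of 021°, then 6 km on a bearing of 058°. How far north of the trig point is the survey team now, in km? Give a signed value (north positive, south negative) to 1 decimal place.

Leg 1 (021°, 6 km): east 6 sin 21° = 2.15, north 6 cos 21° = 5.60
Leg 2 (058°, 6 km): east 6 sin 58° = 5.09, north 6 cos 58° = 3.18
Net north component: 8.78 km.

8.8 km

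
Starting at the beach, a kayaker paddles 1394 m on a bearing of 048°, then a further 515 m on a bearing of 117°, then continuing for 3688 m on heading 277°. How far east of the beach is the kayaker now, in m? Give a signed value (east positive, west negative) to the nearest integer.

Leg 1 (048°, 1394 m): east 1394 sin 48° = 1035.94, north 1394 cos 48° = 932.77
Leg 2 (117°, 515 m): east 515 sin 117° = 458.87, north 515 cos 117° = -233.81
Leg 3 (277°, 3688 m): east 3688 sin 277° = -3660.51, north 3688 cos 277° = 449.45
Net east component: -2165.70 m.

-2166 m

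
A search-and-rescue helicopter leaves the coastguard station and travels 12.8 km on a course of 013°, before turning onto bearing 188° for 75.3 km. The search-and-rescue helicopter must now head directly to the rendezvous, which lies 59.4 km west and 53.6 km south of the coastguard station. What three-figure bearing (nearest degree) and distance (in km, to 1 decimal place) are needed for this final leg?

279°, 52.5 km

Leg 1 (013°, 12.8 km): east 12.8 sin 13° = 2.88, north 12.8 cos 13° = 12.47
Leg 2 (188°, 75.3 km): east 75.3 sin 188° = -10.48, north 75.3 cos 188° = -74.57
Current position: (-7.60, -62.10). Target: (-59.4, -53.6). Remaining: Δeast = -51.80, Δnorth = 8.50.
Bearing = atan2(-51.80, 8.50) mod 360° = 279.31°; distance = √((-51.80)² + (8.50)²) = 52.492 km.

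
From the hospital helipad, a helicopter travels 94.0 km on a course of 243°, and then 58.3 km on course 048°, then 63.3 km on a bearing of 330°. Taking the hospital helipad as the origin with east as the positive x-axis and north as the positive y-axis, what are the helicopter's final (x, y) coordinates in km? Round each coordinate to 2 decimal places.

(-72.08, 51.15)

Leg 1 (243°, 94.0 km): east 94.0 sin 243° = -83.75, north 94.0 cos 243° = -42.68
Leg 2 (048°, 58.3 km): east 58.3 sin 48° = 43.33, north 58.3 cos 48° = 39.01
Leg 3 (330°, 63.3 km): east 63.3 sin 330° = -31.65, north 63.3 cos 330° = 54.82
Summing: -72.08 km east, 51.15 km north → (-72.08, 51.15).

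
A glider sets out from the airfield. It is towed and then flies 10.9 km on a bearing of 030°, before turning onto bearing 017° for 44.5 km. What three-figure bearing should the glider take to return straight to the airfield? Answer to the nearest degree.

Leg 1 (030°, 10.9 km): east 10.9 sin 30° = 5.45, north 10.9 cos 30° = 9.44
Leg 2 (017°, 44.5 km): east 44.5 sin 17° = 13.01, north 44.5 cos 17° = 42.56
Net displacement: 18.46 east, 52.00 north. Direction back to start is (-18.46, -52.00): bearing = atan2(-18.46, -52.00) mod 360° = 199.55° ≈ 200°.

200°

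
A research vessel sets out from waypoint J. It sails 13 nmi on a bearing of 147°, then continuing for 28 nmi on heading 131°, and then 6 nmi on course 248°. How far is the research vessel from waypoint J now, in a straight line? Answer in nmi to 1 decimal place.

Leg 1 (147°, 13 nmi): east 13 sin 147° = 7.08, north 13 cos 147° = -10.90
Leg 2 (131°, 28 nmi): east 28 sin 131° = 21.13, north 28 cos 131° = -18.37
Leg 3 (248°, 6 nmi): east 6 sin 248° = -5.56, north 6 cos 248° = -2.25
Net: 22.65 east, -31.52 north. Distance = √((22.65)² + (-31.52)²) = 38.814 nmi.

38.8 nmi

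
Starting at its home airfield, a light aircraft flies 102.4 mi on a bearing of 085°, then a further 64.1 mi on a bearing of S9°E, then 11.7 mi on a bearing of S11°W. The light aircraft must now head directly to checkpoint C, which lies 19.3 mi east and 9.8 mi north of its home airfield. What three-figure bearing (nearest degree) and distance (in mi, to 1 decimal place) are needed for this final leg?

Leg 1 (085°, 102.4 mi): east 102.4 sin 85° = 102.01, north 102.4 cos 85° = 8.92
Leg 2 (S9°E, 64.1 mi): east 64.1 sin 171° = 10.03, north 64.1 cos 171° = -63.31
Leg 3 (S11°W, 11.7 mi): east 11.7 sin 191° = -2.23, north 11.7 cos 191° = -11.49
Current position: (109.81, -65.87). Target: (19.3, 9.8). Remaining: Δeast = -90.51, Δnorth = 75.67.
Bearing = atan2(-90.51, 75.67) mod 360° = 309.90°; distance = √((-90.51)² + (75.67)²) = 117.972 mi.

310°, 118.0 mi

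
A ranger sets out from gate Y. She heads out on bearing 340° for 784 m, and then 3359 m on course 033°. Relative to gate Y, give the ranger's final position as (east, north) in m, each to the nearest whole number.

Leg 1 (340°, 784 m): east 784 sin 340° = -268.14, north 784 cos 340° = 736.72
Leg 2 (033°, 3359 m): east 3359 sin 33° = 1829.44, north 3359 cos 33° = 2817.09
Summing: 1561.30 m east, 3553.81 m north → (1561, 3554).

(1561, 3554)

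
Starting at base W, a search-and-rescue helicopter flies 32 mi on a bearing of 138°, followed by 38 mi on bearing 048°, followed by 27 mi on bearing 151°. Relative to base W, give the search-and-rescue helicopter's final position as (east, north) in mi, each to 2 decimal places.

(62.74, -21.97)

Leg 1 (138°, 32 mi): east 32 sin 138° = 21.41, north 32 cos 138° = -23.78
Leg 2 (048°, 38 mi): east 38 sin 48° = 28.24, north 38 cos 48° = 25.43
Leg 3 (151°, 27 mi): east 27 sin 151° = 13.09, north 27 cos 151° = -23.61
Summing: 62.74 mi east, -21.97 mi north → (62.74, -21.97).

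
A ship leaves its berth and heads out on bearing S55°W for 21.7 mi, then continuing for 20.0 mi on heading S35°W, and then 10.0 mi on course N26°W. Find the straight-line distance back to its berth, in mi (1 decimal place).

39.0 mi

Leg 1 (S55°W, 21.7 mi): east 21.7 sin 235° = -17.78, north 21.7 cos 235° = -12.45
Leg 2 (S35°W, 20.0 mi): east 20.0 sin 215° = -11.47, north 20.0 cos 215° = -16.38
Leg 3 (N26°W, 10.0 mi): east 10.0 sin 334° = -4.38, north 10.0 cos 334° = 8.99
Net: -33.63 east, -19.84 north. Distance = √((-33.63)² + (-19.84)²) = 39.048 mi.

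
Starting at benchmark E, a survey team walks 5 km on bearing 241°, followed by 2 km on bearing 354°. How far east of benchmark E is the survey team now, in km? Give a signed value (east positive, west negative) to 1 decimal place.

-4.6 km

Leg 1 (241°, 5 km): east 5 sin 241° = -4.37, north 5 cos 241° = -2.42
Leg 2 (354°, 2 km): east 2 sin 354° = -0.21, north 2 cos 354° = 1.99
Net east component: -4.58 km.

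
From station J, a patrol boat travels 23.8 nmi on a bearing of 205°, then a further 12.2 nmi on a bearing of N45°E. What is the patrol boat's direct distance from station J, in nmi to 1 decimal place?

13.0 nmi

Leg 1 (205°, 23.8 nmi): east 23.8 sin 205° = -10.06, north 23.8 cos 205° = -21.57
Leg 2 (N45°E, 12.2 nmi): east 12.2 sin 45° = 8.63, north 12.2 cos 45° = 8.63
Net: -1.43 east, -12.94 north. Distance = √((-1.43)² + (-12.94)²) = 13.022 nmi.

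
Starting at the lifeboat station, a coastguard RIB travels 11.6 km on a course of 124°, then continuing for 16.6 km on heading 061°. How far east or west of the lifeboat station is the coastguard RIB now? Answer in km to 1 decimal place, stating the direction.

24.1 km east

Leg 1 (124°, 11.6 km): east 11.6 sin 124° = 9.62, north 11.6 cos 124° = -6.49
Leg 2 (061°, 16.6 km): east 16.6 sin 61° = 14.52, north 16.6 cos 61° = 8.05
Net east component: 24.14 km.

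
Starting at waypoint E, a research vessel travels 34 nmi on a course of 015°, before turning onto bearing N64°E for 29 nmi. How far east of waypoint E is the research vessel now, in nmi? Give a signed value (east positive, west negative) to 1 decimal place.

Leg 1 (015°, 34 nmi): east 34 sin 15° = 8.80, north 34 cos 15° = 32.84
Leg 2 (N64°E, 29 nmi): east 29 sin 64° = 26.07, north 29 cos 64° = 12.71
Net east component: 34.86 nmi.

34.9 nmi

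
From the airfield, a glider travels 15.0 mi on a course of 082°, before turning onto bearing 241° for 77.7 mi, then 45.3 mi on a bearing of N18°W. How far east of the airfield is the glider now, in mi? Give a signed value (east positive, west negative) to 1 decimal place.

-67.1 mi

Leg 1 (082°, 15.0 mi): east 15.0 sin 82° = 14.85, north 15.0 cos 82° = 2.09
Leg 2 (241°, 77.7 mi): east 77.7 sin 241° = -67.96, north 77.7 cos 241° = -37.67
Leg 3 (N18°W, 45.3 mi): east 45.3 sin 342° = -14.00, north 45.3 cos 342° = 43.08
Net east component: -67.10 mi.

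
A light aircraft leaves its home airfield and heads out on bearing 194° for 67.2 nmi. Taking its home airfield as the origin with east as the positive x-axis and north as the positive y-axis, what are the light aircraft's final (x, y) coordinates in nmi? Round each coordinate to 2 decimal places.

Leg 1 (194°, 67.2 nmi): east 67.2 sin 194° = -16.26, north 67.2 cos 194° = -65.20
Summing: -16.26 nmi east, -65.20 nmi north → (-16.26, -65.20).

(-16.26, -65.20)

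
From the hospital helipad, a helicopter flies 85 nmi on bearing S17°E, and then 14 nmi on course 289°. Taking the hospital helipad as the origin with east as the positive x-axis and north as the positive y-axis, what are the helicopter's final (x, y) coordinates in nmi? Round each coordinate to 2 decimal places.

(11.61, -76.73)

Leg 1 (S17°E, 85 nmi): east 85 sin 163° = 24.85, north 85 cos 163° = -81.29
Leg 2 (289°, 14 nmi): east 14 sin 289° = -13.24, north 14 cos 289° = 4.56
Summing: 11.61 nmi east, -76.73 nmi north → (11.61, -76.73).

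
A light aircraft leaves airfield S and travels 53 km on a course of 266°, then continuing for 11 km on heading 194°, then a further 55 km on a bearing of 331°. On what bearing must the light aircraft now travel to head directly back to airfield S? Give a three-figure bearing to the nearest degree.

Leg 1 (266°, 53 km): east 53 sin 266° = -52.87, north 53 cos 266° = -3.70
Leg 2 (194°, 11 km): east 11 sin 194° = -2.66, north 11 cos 194° = -10.67
Leg 3 (331°, 55 km): east 55 sin 331° = -26.66, north 55 cos 331° = 48.10
Net displacement: -82.20 east, 33.73 north. Direction back to start is (82.20, -33.73): bearing = atan2(82.20, -33.73) mod 360° = 112.31° ≈ 112°.

112°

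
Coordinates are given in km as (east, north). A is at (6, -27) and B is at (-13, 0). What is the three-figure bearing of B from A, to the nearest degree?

Δeast = -13 − 6 = -19.00; Δnorth = 0 − -27 = 27.00.
Bearing = atan2(Δeast, Δnorth) mod 360° = 324.87° ≈ 325°.

325°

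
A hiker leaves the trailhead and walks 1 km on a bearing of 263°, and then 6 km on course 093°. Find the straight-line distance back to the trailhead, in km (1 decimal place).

Leg 1 (263°, 1 km): east 1 sin 263° = -0.99, north 1 cos 263° = -0.12
Leg 2 (093°, 6 km): east 6 sin 93° = 5.99, north 6 cos 93° = -0.31
Net: 5.00 east, -0.44 north. Distance = √((5.00)² + (-0.44)²) = 5.018 km.

5.0 km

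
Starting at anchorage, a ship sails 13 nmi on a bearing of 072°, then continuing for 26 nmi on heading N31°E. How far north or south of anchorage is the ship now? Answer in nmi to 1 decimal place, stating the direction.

Leg 1 (072°, 13 nmi): east 13 sin 72° = 12.36, north 13 cos 72° = 4.02
Leg 2 (N31°E, 26 nmi): east 26 sin 31° = 13.39, north 26 cos 31° = 22.29
Net north component: 26.30 nmi.

26.3 nmi north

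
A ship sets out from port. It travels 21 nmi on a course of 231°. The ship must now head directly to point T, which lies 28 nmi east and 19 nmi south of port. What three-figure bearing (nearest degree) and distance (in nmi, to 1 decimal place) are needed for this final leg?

Leg 1 (231°, 21 nmi): east 21 sin 231° = -16.32, north 21 cos 231° = -13.22
Current position: (-16.32, -13.22). Target: (28, -19). Remaining: Δeast = 44.32, Δnorth = -5.78.
Bearing = atan2(44.32, -5.78) mod 360° = 97.44°; distance = √((44.32)² + (-5.78)²) = 44.696 nmi.

097°, 44.7 nmi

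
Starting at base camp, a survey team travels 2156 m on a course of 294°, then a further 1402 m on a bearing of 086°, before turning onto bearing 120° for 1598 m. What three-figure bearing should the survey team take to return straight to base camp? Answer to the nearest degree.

258°

Leg 1 (294°, 2156 m): east 2156 sin 294° = -1969.60, north 2156 cos 294° = 876.92
Leg 2 (086°, 1402 m): east 1402 sin 86° = 1398.58, north 1402 cos 86° = 97.80
Leg 3 (120°, 1598 m): east 1598 sin 120° = 1383.91, north 1598 cos 120° = -799.00
Net displacement: 812.89 east, 175.72 north. Direction back to start is (-812.89, -175.72): bearing = atan2(-812.89, -175.72) mod 360° = 257.80° ≈ 258°.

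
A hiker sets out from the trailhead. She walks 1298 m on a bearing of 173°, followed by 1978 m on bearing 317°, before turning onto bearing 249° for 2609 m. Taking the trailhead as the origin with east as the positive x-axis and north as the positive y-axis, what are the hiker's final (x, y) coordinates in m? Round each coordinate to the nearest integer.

(-3627, -777)

Leg 1 (173°, 1298 m): east 1298 sin 173° = 158.19, north 1298 cos 173° = -1288.32
Leg 2 (317°, 1978 m): east 1978 sin 317° = -1348.99, north 1978 cos 317° = 1446.62
Leg 3 (249°, 2609 m): east 2609 sin 249° = -2435.71, north 2609 cos 249° = -934.98
Summing: -3626.52 m east, -776.69 m north → (-3627, -777).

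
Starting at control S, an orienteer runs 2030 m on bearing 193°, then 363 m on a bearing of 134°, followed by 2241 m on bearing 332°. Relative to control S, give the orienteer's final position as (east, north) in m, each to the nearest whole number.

Leg 1 (193°, 2030 m): east 2030 sin 193° = -456.65, north 2030 cos 193° = -1977.97
Leg 2 (134°, 363 m): east 363 sin 134° = 261.12, north 363 cos 134° = -252.16
Leg 3 (332°, 2241 m): east 2241 sin 332° = -1052.09, north 2241 cos 332° = 1978.69
Summing: -1247.62 m east, -251.45 m north → (-1248, -251).

(-1248, -251)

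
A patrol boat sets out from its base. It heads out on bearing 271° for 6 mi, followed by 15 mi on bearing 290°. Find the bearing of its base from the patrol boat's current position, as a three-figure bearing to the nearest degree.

Leg 1 (271°, 6 mi): east 6 sin 271° = -6.00, north 6 cos 271° = 0.10
Leg 2 (290°, 15 mi): east 15 sin 290° = -14.10, north 15 cos 290° = 5.13
Net displacement: -20.09 east, 5.24 north. Direction back to start is (20.09, -5.24): bearing = atan2(20.09, -5.24) mod 360° = 104.60° ≈ 105°.

105°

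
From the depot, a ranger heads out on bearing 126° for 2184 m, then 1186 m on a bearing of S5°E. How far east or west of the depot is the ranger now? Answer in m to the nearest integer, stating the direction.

Leg 1 (126°, 2184 m): east 2184 sin 126° = 1766.89, north 2184 cos 126° = -1283.72
Leg 2 (S5°E, 1186 m): east 1186 sin 175° = 103.37, north 1186 cos 175° = -1181.49
Net east component: 1870.26 m.

1870 m east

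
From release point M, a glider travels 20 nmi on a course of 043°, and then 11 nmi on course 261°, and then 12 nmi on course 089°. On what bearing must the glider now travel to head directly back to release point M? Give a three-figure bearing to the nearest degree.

Leg 1 (043°, 20 nmi): east 20 sin 43° = 13.64, north 20 cos 43° = 14.63
Leg 2 (261°, 11 nmi): east 11 sin 261° = -10.86, north 11 cos 261° = -1.72
Leg 3 (089°, 12 nmi): east 12 sin 89° = 12.00, north 12 cos 89° = 0.21
Net displacement: 14.77 east, 13.12 north. Direction back to start is (-14.77, -13.12): bearing = atan2(-14.77, -13.12) mod 360° = 228.40° ≈ 228°.

228°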